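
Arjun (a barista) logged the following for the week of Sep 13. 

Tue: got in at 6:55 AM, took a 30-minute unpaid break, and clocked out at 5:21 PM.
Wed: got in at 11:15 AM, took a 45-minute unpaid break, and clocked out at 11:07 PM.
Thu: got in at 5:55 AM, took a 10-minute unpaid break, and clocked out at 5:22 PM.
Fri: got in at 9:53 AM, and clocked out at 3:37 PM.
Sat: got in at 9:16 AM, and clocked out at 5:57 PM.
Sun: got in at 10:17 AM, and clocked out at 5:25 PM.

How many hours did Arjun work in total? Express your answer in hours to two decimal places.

53.88 hours

Tue: 6:55 AM–5:21 PM = 10 h 26 min; less 30 min break → 9 h 56 min
Wed: 11:15 AM–11:07 PM = 11 h 52 min; less 45 min break → 11 h 7 min
Thu: 5:55 AM–5:22 PM = 11 h 27 min; less 10 min break → 11 h 17 min
Fri: 9:53 AM–3:37 PM = 5 h 44 min
Sat: 9:16 AM–5:57 PM = 8 h 41 min
Sun: 10:17 AM–5:25 PM = 7 h 8 min
Total: 9 h 56 min + 11 h 7 min + 11 h 17 min + 5 h 44 min + 8 h 41 min + 7 h 8 min = 53 h 53 min.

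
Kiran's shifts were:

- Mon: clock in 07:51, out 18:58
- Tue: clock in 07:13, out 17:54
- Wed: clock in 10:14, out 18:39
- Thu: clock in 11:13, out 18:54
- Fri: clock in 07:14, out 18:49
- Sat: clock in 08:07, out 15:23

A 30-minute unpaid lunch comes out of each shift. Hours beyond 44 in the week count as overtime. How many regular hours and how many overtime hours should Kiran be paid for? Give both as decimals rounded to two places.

Mon: 07:51–18:58 = 11 h 7 min; less 30 min break → 10 h 37 min
Tue: 07:13–17:54 = 10 h 41 min; less 30 min break → 10 h 11 min
Wed: 10:14–18:39 = 8 h 25 min; less 30 min break → 7 h 55 min
Thu: 11:13–18:54 = 7 h 41 min; less 30 min break → 7 h 11 min
Fri: 07:14–18:49 = 11 h 35 min; less 30 min break → 11 h 5 min
Sat: 08:07–15:23 = 7 h 16 min; less 30 min break → 6 h 46 min
Total worked: 53 h 45 min = 53.75 h.
Threshold 44 h → overtime 9 h 45 min, regular 44 h 0 min.

Regular 44.00 hours, overtime 9.75 hours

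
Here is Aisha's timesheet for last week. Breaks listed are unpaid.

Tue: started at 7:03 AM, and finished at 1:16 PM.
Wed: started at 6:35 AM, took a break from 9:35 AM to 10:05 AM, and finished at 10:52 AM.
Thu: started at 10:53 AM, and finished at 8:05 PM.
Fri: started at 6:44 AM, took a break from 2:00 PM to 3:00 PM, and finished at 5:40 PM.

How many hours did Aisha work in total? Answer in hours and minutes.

29 h 8 min

Tue: 7:03 AM–1:16 PM = 6 h 13 min
Wed: 6:35 AM–10:52 AM = 4 h 17 min; less 30 min break → 3 h 47 min
Thu: 10:53 AM–8:05 PM = 9 h 12 min
Fri: 6:44 AM–5:40 PM = 10 h 56 min; less 60 min break → 9 h 56 min
Total: 6 h 13 min + 3 h 47 min + 9 h 12 min + 9 h 56 min = 29 h 8 min.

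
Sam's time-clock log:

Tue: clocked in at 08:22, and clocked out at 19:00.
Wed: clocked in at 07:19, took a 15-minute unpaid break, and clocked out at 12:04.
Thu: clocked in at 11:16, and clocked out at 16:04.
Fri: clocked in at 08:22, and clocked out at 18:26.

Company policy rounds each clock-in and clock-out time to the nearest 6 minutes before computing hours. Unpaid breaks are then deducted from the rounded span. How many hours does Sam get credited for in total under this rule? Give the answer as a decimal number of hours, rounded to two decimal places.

Tue: in 08:22→08:24, out 19:00→19:00; 10 h 36 min
Wed: in 07:19→07:18, out 12:04→12:06; 4 h 48 min − 15 min = 4 h 33 min
Thu: in 11:16→11:18, out 16:04→16:06; 4 h 48 min
Fri: in 08:22→08:24, out 18:26→18:24; 10 h 0 min
Total credited: 29 h 57 min.

29.95 hours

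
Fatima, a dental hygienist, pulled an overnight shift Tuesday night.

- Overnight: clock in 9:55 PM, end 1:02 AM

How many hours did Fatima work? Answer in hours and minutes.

Overnight: 9:55 PM → midnight = 2 h 5 min; midnight → 1:02 AM = 1 h 2 min; span 3 h 7 min

3 h 7 min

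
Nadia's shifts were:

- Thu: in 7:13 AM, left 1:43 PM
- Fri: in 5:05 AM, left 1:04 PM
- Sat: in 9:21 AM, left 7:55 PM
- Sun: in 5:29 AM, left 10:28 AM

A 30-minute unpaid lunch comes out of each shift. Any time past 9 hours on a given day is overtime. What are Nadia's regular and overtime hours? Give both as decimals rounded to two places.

Regular 26.97 hours, overtime 1.07 hours

Thu: 7:13 AM–1:43 PM = 6 h 30 min; less 30 min break → 6 h 0 min
Fri: 5:05 AM–1:04 PM = 7 h 59 min; less 30 min break → 7 h 29 min
Sat: 9:21 AM–7:55 PM = 10 h 34 min; less 30 min break → 10 h 4 min
Sun: 5:29 AM–10:28 AM = 4 h 59 min; less 30 min break → 4 h 29 min
Thu reg 6 h 0 min / OT 0 h 0 min; Fri reg 7 h 29 min / OT 0 h 0 min; Sat reg 9 h 0 min / OT 1 h 4 min; Sun reg 4 h 29 min / OT 0 h 0 min.
Totals: regular 26 h 58 min, overtime 1 h 4 min.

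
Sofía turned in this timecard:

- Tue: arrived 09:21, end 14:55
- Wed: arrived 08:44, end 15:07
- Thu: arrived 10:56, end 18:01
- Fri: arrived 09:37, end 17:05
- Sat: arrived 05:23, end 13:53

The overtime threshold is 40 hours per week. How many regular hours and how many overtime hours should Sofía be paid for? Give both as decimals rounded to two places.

Tue: 09:21–14:55 = 5 h 34 min
Wed: 08:44–15:07 = 6 h 23 min
Thu: 10:56–18:01 = 7 h 5 min
Fri: 09:37–17:05 = 7 h 28 min
Sat: 05:23–13:53 = 8 h 30 min
Total worked: 35 h 0 min = 35.00 h.
Threshold 40 h → overtime 0 h 0 min, regular 35 h 0 min.

Regular 35.00 hours, overtime 0.00 hours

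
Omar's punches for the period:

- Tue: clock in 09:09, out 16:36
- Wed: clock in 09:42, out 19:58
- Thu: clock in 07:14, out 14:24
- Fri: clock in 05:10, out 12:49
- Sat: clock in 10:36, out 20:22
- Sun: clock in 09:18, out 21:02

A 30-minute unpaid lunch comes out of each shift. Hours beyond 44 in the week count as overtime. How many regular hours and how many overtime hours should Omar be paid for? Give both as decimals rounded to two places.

Regular 44.00 hours, overtime 7.03 hours

Tue: 09:09–16:36 = 7 h 27 min; less 30 min break → 6 h 57 min
Wed: 09:42–19:58 = 10 h 16 min; less 30 min break → 9 h 46 min
Thu: 07:14–14:24 = 7 h 10 min; less 30 min break → 6 h 40 min
Fri: 05:10–12:49 = 7 h 39 min; less 30 min break → 7 h 9 min
Sat: 10:36–20:22 = 9 h 46 min; less 30 min break → 9 h 16 min
Sun: 09:18–21:02 = 11 h 44 min; less 30 min break → 11 h 14 min
Total worked: 51 h 2 min = 51.03 h.
Threshold 44 h → overtime 7 h 2 min, regular 44 h 0 min.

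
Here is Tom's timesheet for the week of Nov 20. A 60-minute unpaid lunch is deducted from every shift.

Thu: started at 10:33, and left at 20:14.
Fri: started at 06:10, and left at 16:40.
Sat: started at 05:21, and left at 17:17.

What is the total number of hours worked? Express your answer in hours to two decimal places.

29.12 hours

Thu: 10:33–20:14 = 9 h 41 min; less 60 min break → 8 h 41 min
Fri: 06:10–16:40 = 10 h 30 min; less 60 min break → 9 h 30 min
Sat: 05:21–17:17 = 11 h 56 min; less 60 min break → 10 h 56 min
Total: 8 h 41 min + 9 h 30 min + 10 h 56 min = 29 h 7 min.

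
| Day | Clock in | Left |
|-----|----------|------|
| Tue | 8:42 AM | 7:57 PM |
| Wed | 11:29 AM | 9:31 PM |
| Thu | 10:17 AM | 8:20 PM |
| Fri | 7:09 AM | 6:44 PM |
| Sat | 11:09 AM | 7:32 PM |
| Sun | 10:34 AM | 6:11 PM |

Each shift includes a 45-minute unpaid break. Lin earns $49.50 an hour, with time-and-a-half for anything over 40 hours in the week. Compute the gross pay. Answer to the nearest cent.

$3050.44

Tue: 8:42 AM–7:57 PM = 11 h 15 min; less 45 min break → 10 h 30 min
Wed: 11:29 AM–9:31 PM = 10 h 2 min; less 45 min break → 9 h 17 min
Thu: 10:17 AM–8:20 PM = 10 h 3 min; less 45 min break → 9 h 18 min
Fri: 7:09 AM–6:44 PM = 11 h 35 min; less 45 min break → 10 h 50 min
Sat: 11:09 AM–7:32 PM = 8 h 23 min; less 45 min break → 7 h 38 min
Sun: 10:34 AM–6:11 PM = 7 h 37 min; less 45 min break → 6 h 52 min
Total worked: 54 h 25 min = 3265 min.
Regular 40 h 0 min = 2400 min at $49.50/h; overtime 14 h 25 min = 865 min at $74.25/h.
Pay = (2400 × $49.50 + 865 × $74.25) ÷ 60 = $3050.44.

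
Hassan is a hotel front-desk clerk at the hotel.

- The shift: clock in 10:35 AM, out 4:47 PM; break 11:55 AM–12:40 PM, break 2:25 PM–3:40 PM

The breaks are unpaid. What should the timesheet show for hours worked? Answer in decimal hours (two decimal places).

4.20 hours

The shift: 10:35 AM–4:47 PM = 6 h 12 min; less 120 min break → 4 h 12 min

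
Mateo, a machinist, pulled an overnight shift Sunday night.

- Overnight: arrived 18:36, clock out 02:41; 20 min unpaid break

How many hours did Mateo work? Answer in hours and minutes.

7 h 45 min

Overnight: 18:36 → midnight = 5 h 24 min; midnight → 02:41 = 2 h 41 min; span 8 h 5 min; less 20 min break → 7 h 45 min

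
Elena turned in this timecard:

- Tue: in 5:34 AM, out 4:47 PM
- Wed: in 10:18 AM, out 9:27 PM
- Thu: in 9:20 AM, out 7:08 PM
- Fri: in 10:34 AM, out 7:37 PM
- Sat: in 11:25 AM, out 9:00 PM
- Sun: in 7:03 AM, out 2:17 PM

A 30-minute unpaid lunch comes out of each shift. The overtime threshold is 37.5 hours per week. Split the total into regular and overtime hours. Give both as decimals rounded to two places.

Tue: 5:34 AM–4:47 PM = 11 h 13 min; less 30 min break → 10 h 43 min
Wed: 10:18 AM–9:27 PM = 11 h 9 min; less 30 min break → 10 h 39 min
Thu: 9:20 AM–7:08 PM = 9 h 48 min; less 30 min break → 9 h 18 min
Fri: 10:34 AM–7:37 PM = 9 h 3 min; less 30 min break → 8 h 33 min
Sat: 11:25 AM–9:00 PM = 9 h 35 min; less 30 min break → 9 h 5 min
Sun: 7:03 AM–2:17 PM = 7 h 14 min; less 30 min break → 6 h 44 min
Total worked: 55 h 2 min = 55.03 h.
Threshold 37.5 h → overtime 17 h 32 min, regular 37 h 30 min.

Regular 37.50 hours, overtime 17.53 hours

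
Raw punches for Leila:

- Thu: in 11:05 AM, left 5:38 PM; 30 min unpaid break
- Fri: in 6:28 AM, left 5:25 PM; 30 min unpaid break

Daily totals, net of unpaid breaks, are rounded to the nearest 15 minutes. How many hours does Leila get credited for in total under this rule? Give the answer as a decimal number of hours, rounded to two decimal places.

Thu: 11:05 AM–5:38 PM = 6 h 33 min − 30 min = 6 h 3 min → rounds to 6 h 0 min
Fri: 6:28 AM–5:25 PM = 10 h 57 min − 30 min = 10 h 27 min → rounds to 10 h 30 min
Total credited: 16 h 30 min.

16.50 hours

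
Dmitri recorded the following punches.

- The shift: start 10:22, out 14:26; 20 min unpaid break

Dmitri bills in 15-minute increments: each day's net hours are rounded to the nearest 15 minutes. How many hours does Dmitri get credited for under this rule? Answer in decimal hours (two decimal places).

The shift: 10:22–14:26 = 4 h 4 min − 20 min = 3 h 44 min → rounds to 3 h 45 min

3.75 hours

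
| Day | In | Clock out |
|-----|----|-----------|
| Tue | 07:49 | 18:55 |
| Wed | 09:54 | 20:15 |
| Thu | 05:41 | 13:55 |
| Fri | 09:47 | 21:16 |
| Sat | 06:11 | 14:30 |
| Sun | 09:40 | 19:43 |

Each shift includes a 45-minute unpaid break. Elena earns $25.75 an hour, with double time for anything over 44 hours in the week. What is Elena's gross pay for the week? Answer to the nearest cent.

$1701.22

Tue: 07:49–18:55 = 11 h 6 min; less 45 min break → 10 h 21 min
Wed: 09:54–20:15 = 10 h 21 min; less 45 min break → 9 h 36 min
Thu: 05:41–13:55 = 8 h 14 min; less 45 min break → 7 h 29 min
Fri: 09:47–21:16 = 11 h 29 min; less 45 min break → 10 h 44 min
Sat: 06:11–14:30 = 8 h 19 min; less 45 min break → 7 h 34 min
Sun: 09:40–19:43 = 10 h 3 min; less 45 min break → 9 h 18 min
Total worked: 55 h 2 min = 3302 min.
Regular 44 h 0 min = 2640 min at $25.75/h; overtime 11 h 2 min = 662 min at $51.50/h.
Pay = (2640 × $25.75 + 662 × $51.50) ÷ 60 = $1701.22.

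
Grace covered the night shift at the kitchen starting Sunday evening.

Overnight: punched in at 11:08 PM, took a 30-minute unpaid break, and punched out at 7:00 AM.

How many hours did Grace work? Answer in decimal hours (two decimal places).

Overnight: 11:08 PM → midnight = 0 h 52 min; midnight → 7:00 AM = 7 h 0 min; span 7 h 52 min; less 30 min break → 7 h 22 min

7.37 hours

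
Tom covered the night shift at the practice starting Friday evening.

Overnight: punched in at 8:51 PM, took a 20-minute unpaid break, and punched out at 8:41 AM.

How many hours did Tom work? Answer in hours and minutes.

Overnight: 8:51 PM → midnight = 3 h 9 min; midnight → 8:41 AM = 8 h 41 min; span 11 h 50 min; less 20 min break → 11 h 30 min

11 h 30 min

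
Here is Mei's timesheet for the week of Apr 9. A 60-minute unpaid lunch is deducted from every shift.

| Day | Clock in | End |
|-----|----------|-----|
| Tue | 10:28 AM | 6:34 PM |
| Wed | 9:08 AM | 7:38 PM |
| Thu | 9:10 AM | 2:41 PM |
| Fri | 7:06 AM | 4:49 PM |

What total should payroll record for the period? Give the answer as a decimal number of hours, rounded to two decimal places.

Tue: 10:28 AM–6:34 PM = 8 h 6 min; less 60 min break → 7 h 6 min
Wed: 9:08 AM–7:38 PM = 10 h 30 min; less 60 min break → 9 h 30 min
Thu: 9:10 AM–2:41 PM = 5 h 31 min; less 60 min break → 4 h 31 min
Fri: 7:06 AM–4:49 PM = 9 h 43 min; less 60 min break → 8 h 43 min
Total: 7 h 6 min + 9 h 30 min + 4 h 31 min + 8 h 43 min = 29 h 50 min.

29.83 hours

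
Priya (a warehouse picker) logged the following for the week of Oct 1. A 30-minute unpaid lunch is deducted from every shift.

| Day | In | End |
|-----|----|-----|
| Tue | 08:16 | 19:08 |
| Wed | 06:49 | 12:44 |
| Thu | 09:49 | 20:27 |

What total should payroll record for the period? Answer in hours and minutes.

Tue: 08:16–19:08 = 10 h 52 min; less 30 min break → 10 h 22 min
Wed: 06:49–12:44 = 5 h 55 min; less 30 min break → 5 h 25 min
Thu: 09:49–20:27 = 10 h 38 min; less 30 min break → 10 h 8 min
Total: 10 h 22 min + 5 h 25 min + 10 h 8 min = 25 h 55 min.

25 h 55 min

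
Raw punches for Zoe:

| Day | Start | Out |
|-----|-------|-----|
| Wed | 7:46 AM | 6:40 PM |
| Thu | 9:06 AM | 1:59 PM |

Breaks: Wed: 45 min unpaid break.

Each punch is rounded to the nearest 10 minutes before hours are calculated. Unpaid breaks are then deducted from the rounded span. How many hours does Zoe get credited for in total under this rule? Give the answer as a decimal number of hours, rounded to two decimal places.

Wed: in 7:46 AM→7:50 AM, out 6:40 PM→6:40 PM; 10 h 50 min − 45 min = 10 h 5 min
Thu: in 9:06 AM→9:10 AM, out 1:59 PM→2:00 PM; 4 h 50 min
Total credited: 14 h 55 min.

14.92 hours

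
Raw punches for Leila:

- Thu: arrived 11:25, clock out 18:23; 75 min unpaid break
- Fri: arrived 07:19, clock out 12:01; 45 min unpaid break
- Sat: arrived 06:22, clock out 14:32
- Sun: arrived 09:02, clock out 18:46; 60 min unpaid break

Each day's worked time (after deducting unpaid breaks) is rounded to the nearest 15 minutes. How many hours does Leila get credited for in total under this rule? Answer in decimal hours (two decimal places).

Thu: 11:25–18:23 = 6 h 58 min − 75 min = 5 h 43 min → rounds to 5 h 45 min
Fri: 07:19–12:01 = 4 h 42 min − 45 min = 3 h 57 min → rounds to 4 h 0 min
Sat: 06:22–14:32 = 8 h 10 min → rounds to 8 h 15 min
Sun: 09:02–18:46 = 9 h 44 min − 60 min = 8 h 44 min → rounds to 8 h 45 min
Total credited: 26 h 45 min.

26.75 hours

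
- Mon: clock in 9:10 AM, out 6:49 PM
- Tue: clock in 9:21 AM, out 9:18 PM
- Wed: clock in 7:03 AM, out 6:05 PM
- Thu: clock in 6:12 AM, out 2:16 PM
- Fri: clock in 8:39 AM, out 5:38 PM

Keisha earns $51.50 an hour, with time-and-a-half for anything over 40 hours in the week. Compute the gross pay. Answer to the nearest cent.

Mon: 9:10 AM–6:49 PM = 9 h 39 min
Tue: 9:21 AM–9:18 PM = 11 h 57 min
Wed: 7:03 AM–6:05 PM = 11 h 2 min
Thu: 6:12 AM–2:16 PM = 8 h 4 min
Fri: 8:39 AM–5:38 PM = 8 h 59 min
Total worked: 49 h 41 min = 2981 min.
Regular 40 h 0 min = 2400 min at $51.50/h; overtime 9 h 41 min = 581 min at $77.25/h.
Pay = (2400 × $51.50 + 581 × $77.25) ÷ 60 = $2808.04.

$2808.04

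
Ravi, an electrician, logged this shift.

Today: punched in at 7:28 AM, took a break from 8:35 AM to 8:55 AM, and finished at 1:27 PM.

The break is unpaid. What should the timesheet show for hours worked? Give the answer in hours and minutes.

Today: 7:28 AM–1:27 PM = 5 h 59 min; less 20 min break → 5 h 39 min

5 h 39 min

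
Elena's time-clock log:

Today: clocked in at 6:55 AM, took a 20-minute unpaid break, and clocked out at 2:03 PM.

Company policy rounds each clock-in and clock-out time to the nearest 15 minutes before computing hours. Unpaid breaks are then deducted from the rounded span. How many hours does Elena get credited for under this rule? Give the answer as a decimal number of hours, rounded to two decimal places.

Today: in 6:55 AM→7:00 AM, out 2:03 PM→2:00 PM; 7 h 0 min − 20 min = 6 h 40 min

6.67 hours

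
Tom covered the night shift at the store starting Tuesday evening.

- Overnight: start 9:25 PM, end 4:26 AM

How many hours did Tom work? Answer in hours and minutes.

Overnight: 9:25 PM → midnight = 2 h 35 min; midnight → 4:26 AM = 4 h 26 min; span 7 h 1 min

7 h 1 min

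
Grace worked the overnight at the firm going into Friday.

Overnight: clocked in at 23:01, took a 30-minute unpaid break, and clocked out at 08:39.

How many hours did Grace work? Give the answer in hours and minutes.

Overnight: 23:01 → midnight = 0 h 59 min; midnight → 08:39 = 8 h 39 min; span 9 h 38 min; less 30 min break → 9 h 8 min

9 h 8 min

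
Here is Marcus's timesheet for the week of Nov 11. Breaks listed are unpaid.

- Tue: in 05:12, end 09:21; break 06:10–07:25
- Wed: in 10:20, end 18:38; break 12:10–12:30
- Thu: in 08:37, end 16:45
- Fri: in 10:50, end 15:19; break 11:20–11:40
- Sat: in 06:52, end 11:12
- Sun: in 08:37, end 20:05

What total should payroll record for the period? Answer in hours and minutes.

Tue: 05:12–09:21 = 4 h 9 min; less 75 min break → 2 h 54 min
Wed: 10:20–18:38 = 8 h 18 min; less 20 min break → 7 h 58 min
Thu: 08:37–16:45 = 8 h 8 min
Fri: 10:50–15:19 = 4 h 29 min; less 20 min break → 4 h 9 min
Sat: 06:52–11:12 = 4 h 20 min
Sun: 08:37–20:05 = 11 h 28 min
Total: 2 h 54 min + 7 h 58 min + 8 h 8 min + 4 h 9 min + 4 h 20 min + 11 h 28 min = 38 h 57 min.

38 h 57 min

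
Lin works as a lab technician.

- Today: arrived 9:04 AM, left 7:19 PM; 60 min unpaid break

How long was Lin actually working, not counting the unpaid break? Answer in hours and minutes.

Today: 9:04 AM–7:19 PM = 10 h 15 min; less 60 min break → 9 h 15 min

9 h 15 min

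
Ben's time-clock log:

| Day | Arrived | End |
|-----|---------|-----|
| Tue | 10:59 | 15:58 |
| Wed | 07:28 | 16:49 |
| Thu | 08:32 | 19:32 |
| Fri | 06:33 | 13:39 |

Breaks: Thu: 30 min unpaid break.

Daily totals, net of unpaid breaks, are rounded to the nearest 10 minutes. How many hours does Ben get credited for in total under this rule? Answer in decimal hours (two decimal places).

32.00 hours

Tue: 10:59–15:58 = 4 h 59 min → rounds to 5 h 0 min
Wed: 07:28–16:49 = 9 h 21 min → rounds to 9 h 20 min
Thu: 08:32–19:32 = 11 h 0 min − 30 min = 10 h 30 min → rounds to 10 h 30 min
Fri: 06:33–13:39 = 7 h 6 min → rounds to 7 h 10 min
Total credited: 32 h 0 min.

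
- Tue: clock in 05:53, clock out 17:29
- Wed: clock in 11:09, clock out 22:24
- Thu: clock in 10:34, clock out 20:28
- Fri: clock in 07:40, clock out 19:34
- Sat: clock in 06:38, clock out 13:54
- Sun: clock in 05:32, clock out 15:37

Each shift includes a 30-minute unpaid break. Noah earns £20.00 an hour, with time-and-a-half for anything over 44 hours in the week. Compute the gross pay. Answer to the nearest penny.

£1330.00

Tue: 05:53–17:29 = 11 h 36 min; less 30 min break → 11 h 6 min
Wed: 11:09–22:24 = 11 h 15 min; less 30 min break → 10 h 45 min
Thu: 10:34–20:28 = 9 h 54 min; less 30 min break → 9 h 24 min
Fri: 07:40–19:34 = 11 h 54 min; less 30 min break → 11 h 24 min
Sat: 06:38–13:54 = 7 h 16 min; less 30 min break → 6 h 46 min
Sun: 05:32–15:37 = 10 h 5 min; less 30 min break → 9 h 35 min
Total worked: 59 h 0 min = 3540 min.
Regular 44 h 0 min = 2640 min at £20.00/h; overtime 15 h 0 min = 900 min at £30.00/h.
Pay = (2640 × £20.00 + 900 × £30.00) ÷ 60 = £1330.00.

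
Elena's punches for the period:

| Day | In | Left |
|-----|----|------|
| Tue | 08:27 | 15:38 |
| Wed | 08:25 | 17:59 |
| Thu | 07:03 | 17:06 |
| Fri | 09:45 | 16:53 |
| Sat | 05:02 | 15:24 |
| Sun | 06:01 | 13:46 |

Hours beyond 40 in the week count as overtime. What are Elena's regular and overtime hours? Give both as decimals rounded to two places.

Tue: 08:27–15:38 = 7 h 11 min
Wed: 08:25–17:59 = 9 h 34 min
Thu: 07:03–17:06 = 10 h 3 min
Fri: 09:45–16:53 = 7 h 8 min
Sat: 05:02–15:24 = 10 h 22 min
Sun: 06:01–13:46 = 7 h 45 min
Total worked: 52 h 3 min = 52.05 h.
Threshold 40 h → overtime 12 h 3 min, regular 40 h 0 min.

Regular 40.00 hours, overtime 12.05 hours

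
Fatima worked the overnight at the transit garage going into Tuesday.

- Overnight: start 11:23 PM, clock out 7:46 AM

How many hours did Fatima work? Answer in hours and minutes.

8 h 23 min

Overnight: 11:23 PM → midnight = 0 h 37 min; midnight → 7:46 AM = 7 h 46 min; span 8 h 23 min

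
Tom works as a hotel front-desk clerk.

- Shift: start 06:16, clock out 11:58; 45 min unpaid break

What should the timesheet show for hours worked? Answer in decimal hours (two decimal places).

4.95 hours

Shift: 06:16–11:58 = 5 h 42 min; less 45 min break → 4 h 57 min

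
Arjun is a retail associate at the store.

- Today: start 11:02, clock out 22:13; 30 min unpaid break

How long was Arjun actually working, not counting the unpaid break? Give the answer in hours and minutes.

10 h 41 min

Today: 11:02–22:13 = 11 h 11 min; less 30 min break → 10 h 41 min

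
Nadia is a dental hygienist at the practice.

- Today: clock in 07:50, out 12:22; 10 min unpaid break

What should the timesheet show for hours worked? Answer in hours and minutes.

4 h 22 min

Today: 07:50–12:22 = 4 h 32 min; less 10 min break → 4 h 22 min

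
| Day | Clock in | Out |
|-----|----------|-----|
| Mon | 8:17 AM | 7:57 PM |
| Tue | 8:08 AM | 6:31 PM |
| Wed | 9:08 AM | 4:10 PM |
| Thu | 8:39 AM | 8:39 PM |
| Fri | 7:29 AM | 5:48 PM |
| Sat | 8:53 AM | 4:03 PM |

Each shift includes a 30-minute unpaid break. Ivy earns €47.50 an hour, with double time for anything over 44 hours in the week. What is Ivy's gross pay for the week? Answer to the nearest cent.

€3188.83

Mon: 8:17 AM–7:57 PM = 11 h 40 min; less 30 min break → 11 h 10 min
Tue: 8:08 AM–6:31 PM = 10 h 23 min; less 30 min break → 9 h 53 min
Wed: 9:08 AM–4:10 PM = 7 h 2 min; less 30 min break → 6 h 32 min
Thu: 8:39 AM–8:39 PM = 12 h 0 min; less 30 min break → 11 h 30 min
Fri: 7:29 AM–5:48 PM = 10 h 19 min; less 30 min break → 9 h 49 min
Sat: 8:53 AM–4:03 PM = 7 h 10 min; less 30 min break → 6 h 40 min
Total worked: 55 h 34 min = 3334 min.
Regular 44 h 0 min = 2640 min at €47.50/h; overtime 11 h 34 min = 694 min at €95.00/h.
Pay = (2640 × €47.50 + 694 × €95.00) ÷ 60 = €3188.83.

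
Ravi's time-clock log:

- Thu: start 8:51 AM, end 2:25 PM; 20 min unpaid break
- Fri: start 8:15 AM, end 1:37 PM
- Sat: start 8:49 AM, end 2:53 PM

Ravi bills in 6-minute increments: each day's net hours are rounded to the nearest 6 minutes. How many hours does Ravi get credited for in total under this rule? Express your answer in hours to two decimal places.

Thu: 8:51 AM–2:25 PM = 5 h 34 min − 20 min = 5 h 14 min → rounds to 5 h 12 min
Fri: 8:15 AM–1:37 PM = 5 h 22 min → rounds to 5 h 24 min
Sat: 8:49 AM–2:53 PM = 6 h 4 min → rounds to 6 h 6 min
Total credited: 16 h 42 min.

16.70 hours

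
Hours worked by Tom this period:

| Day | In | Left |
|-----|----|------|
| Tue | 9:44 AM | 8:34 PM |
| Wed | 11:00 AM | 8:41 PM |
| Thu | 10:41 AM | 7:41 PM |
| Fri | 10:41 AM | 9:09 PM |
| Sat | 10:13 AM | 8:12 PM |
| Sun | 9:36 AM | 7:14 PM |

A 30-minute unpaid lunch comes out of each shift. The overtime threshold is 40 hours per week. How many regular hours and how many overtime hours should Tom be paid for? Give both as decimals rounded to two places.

Tue: 9:44 AM–8:34 PM = 10 h 50 min; less 30 min break → 10 h 20 min
Wed: 11:00 AM–8:41 PM = 9 h 41 min; less 30 min break → 9 h 11 min
Thu: 10:41 AM–7:41 PM = 9 h 0 min; less 30 min break → 8 h 30 min
Fri: 10:41 AM–9:09 PM = 10 h 28 min; less 30 min break → 9 h 58 min
Sat: 10:13 AM–8:12 PM = 9 h 59 min; less 30 min break → 9 h 29 min
Sun: 9:36 AM–7:14 PM = 9 h 38 min; less 30 min break → 9 h 8 min
Total worked: 56 h 36 min = 56.60 h.
Threshold 40 h → overtime 16 h 36 min, regular 40 h 0 min.

Regular 40.00 hours, overtime 16.60 hours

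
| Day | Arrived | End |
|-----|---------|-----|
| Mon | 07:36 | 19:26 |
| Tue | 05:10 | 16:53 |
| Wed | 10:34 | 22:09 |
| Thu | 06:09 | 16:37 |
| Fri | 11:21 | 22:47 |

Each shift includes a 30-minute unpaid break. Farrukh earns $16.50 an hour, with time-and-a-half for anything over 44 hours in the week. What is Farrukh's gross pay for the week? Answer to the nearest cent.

$986.70

Mon: 07:36–19:26 = 11 h 50 min; less 30 min break → 11 h 20 min
Tue: 05:10–16:53 = 11 h 43 min; less 30 min break → 11 h 13 min
Wed: 10:34–22:09 = 11 h 35 min; less 30 min break → 11 h 5 min
Thu: 06:09–16:37 = 10 h 28 min; less 30 min break → 9 h 58 min
Fri: 11:21–22:47 = 11 h 26 min; less 30 min break → 10 h 56 min
Total worked: 54 h 32 min = 3272 min.
Regular 44 h 0 min = 2640 min at $16.50/h; overtime 10 h 32 min = 632 min at $24.75/h.
Pay = (2640 × $16.50 + 632 × $24.75) ÷ 60 = $986.70.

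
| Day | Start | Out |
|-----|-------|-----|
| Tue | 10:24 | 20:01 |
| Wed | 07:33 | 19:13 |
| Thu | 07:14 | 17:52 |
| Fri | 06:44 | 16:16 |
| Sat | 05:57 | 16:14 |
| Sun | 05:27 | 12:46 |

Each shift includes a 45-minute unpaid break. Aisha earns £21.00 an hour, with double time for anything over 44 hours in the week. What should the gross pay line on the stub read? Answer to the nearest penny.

£1367.10

Tue: 10:24–20:01 = 9 h 37 min; less 45 min break → 8 h 52 min
Wed: 07:33–19:13 = 11 h 40 min; less 45 min break → 10 h 55 min
Thu: 07:14–17:52 = 10 h 38 min; less 45 min break → 9 h 53 min
Fri: 06:44–16:16 = 9 h 32 min; less 45 min break → 8 h 47 min
Sat: 05:57–16:14 = 10 h 17 min; less 45 min break → 9 h 32 min
Sun: 05:27–12:46 = 7 h 19 min; less 45 min break → 6 h 34 min
Total worked: 54 h 33 min = 3273 min.
Regular 44 h 0 min = 2640 min at £21.00/h; overtime 10 h 33 min = 633 min at £42.00/h.
Pay = (2640 × £21.00 + 633 × £42.00) ÷ 60 = £1367.10.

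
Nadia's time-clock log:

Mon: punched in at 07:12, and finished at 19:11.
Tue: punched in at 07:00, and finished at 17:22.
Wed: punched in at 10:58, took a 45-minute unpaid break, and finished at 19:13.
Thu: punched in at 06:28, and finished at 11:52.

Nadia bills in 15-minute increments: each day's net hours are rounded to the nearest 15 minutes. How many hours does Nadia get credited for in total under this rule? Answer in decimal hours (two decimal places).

35.25 hours

Mon: 07:12–19:11 = 11 h 59 min → rounds to 12 h 0 min
Tue: 07:00–17:22 = 10 h 22 min → rounds to 10 h 15 min
Wed: 10:58–19:13 = 8 h 15 min − 45 min = 7 h 30 min → rounds to 7 h 30 min
Thu: 06:28–11:52 = 5 h 24 min → rounds to 5 h 30 min
Total credited: 35 h 15 min.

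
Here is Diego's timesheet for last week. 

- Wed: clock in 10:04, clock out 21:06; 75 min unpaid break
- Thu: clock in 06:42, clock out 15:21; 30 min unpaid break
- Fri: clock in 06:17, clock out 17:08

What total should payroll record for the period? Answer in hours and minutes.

28 h 47 min

Wed: 10:04–21:06 = 11 h 2 min; less 75 min break → 9 h 47 min
Thu: 06:42–15:21 = 8 h 39 min; less 30 min break → 8 h 9 min
Fri: 06:17–17:08 = 10 h 51 min
Total: 9 h 47 min + 8 h 9 min + 10 h 51 min = 28 h 47 min.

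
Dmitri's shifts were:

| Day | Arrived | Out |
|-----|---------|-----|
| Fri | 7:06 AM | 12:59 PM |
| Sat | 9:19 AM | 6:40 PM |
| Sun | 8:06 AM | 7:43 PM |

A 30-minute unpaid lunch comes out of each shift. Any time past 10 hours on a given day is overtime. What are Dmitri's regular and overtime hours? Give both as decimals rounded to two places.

Fri: 7:06 AM–12:59 PM = 5 h 53 min; less 30 min break → 5 h 23 min
Sat: 9:19 AM–6:40 PM = 9 h 21 min; less 30 min break → 8 h 51 min
Sun: 8:06 AM–7:43 PM = 11 h 37 min; less 30 min break → 11 h 7 min
Fri reg 5 h 23 min / OT 0 h 0 min; Sat reg 8 h 51 min / OT 0 h 0 min; Sun reg 10 h 0 min / OT 1 h 7 min.
Totals: regular 24 h 14 min, overtime 1 h 7 min.

Regular 24.23 hours, overtime 1.12 hours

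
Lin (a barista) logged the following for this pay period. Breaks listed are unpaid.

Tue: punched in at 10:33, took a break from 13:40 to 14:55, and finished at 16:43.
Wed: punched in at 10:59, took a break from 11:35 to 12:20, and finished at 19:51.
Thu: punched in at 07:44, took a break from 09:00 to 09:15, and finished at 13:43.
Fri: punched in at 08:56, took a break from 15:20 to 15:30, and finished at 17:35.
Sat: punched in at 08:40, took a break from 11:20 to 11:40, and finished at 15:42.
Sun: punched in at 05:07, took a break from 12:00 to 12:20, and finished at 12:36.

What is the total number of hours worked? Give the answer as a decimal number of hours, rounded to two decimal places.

41.10 hours

Tue: 10:33–16:43 = 6 h 10 min; less 75 min break → 4 h 55 min
Wed: 10:59–19:51 = 8 h 52 min; less 45 min break → 8 h 7 min
Thu: 07:44–13:43 = 5 h 59 min; less 15 min break → 5 h 44 min
Fri: 08:56–17:35 = 8 h 39 min; less 10 min break → 8 h 29 min
Sat: 08:40–15:42 = 7 h 2 min; less 20 min break → 6 h 42 min
Sun: 05:07–12:36 = 7 h 29 min; less 20 min break → 7 h 9 min
Total: 4 h 55 min + 8 h 7 min + 5 h 44 min + 8 h 29 min + 6 h 42 min + 7 h 9 min = 41 h 6 min.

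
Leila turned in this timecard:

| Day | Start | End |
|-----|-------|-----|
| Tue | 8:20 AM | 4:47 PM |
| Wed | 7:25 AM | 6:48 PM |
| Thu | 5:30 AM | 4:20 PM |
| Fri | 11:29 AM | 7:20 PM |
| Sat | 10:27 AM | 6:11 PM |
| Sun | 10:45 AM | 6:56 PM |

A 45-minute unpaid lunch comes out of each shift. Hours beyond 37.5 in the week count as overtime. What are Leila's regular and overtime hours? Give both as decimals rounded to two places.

Regular 37.50 hours, overtime 12.43 hours

Tue: 8:20 AM–4:47 PM = 8 h 27 min; less 45 min break → 7 h 42 min
Wed: 7:25 AM–6:48 PM = 11 h 23 min; less 45 min break → 10 h 38 min
Thu: 5:30 AM–4:20 PM = 10 h 50 min; less 45 min break → 10 h 5 min
Fri: 11:29 AM–7:20 PM = 7 h 51 min; less 45 min break → 7 h 6 min
Sat: 10:27 AM–6:11 PM = 7 h 44 min; less 45 min break → 6 h 59 min
Sun: 10:45 AM–6:56 PM = 8 h 11 min; less 45 min break → 7 h 26 min
Total worked: 49 h 56 min = 49.93 h.
Threshold 37.5 h → overtime 12 h 26 min, regular 37 h 30 min.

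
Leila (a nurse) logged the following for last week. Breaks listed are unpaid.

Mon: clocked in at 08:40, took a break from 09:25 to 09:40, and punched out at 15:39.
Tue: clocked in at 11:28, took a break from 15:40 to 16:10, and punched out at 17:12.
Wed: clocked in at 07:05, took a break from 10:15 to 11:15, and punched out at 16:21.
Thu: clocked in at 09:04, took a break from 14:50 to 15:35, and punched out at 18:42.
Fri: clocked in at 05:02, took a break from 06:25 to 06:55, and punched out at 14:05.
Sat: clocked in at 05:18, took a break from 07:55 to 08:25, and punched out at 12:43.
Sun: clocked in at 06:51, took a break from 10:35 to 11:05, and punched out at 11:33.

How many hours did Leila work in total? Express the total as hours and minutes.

48 h 47 min

Mon: 08:40–15:39 = 6 h 59 min; less 15 min break → 6 h 44 min
Tue: 11:28–17:12 = 5 h 44 min; less 30 min break → 5 h 14 min
Wed: 07:05–16:21 = 9 h 16 min; less 60 min break → 8 h 16 min
Thu: 09:04–18:42 = 9 h 38 min; less 45 min break → 8 h 53 min
Fri: 05:02–14:05 = 9 h 3 min; less 30 min break → 8 h 33 min
Sat: 05:18–12:43 = 7 h 25 min; less 30 min break → 6 h 55 min
Sun: 06:51–11:33 = 4 h 42 min; less 30 min break → 4 h 12 min
Total: 6 h 44 min + 5 h 14 min + 8 h 16 min + 8 h 53 min + 8 h 33 min + 6 h 55 min + 4 h 12 min = 48 h 47 min.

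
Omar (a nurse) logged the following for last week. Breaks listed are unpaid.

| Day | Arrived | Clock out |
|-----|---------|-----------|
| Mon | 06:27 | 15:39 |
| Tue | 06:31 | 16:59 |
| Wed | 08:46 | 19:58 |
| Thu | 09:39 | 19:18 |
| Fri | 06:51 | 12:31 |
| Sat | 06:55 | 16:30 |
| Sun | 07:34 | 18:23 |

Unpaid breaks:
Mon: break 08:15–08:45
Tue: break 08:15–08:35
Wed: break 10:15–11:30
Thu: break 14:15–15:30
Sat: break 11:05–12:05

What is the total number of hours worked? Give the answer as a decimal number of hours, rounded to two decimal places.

Mon: 06:27–15:39 = 9 h 12 min; less 30 min break → 8 h 42 min
Tue: 06:31–16:59 = 10 h 28 min; less 20 min break → 10 h 8 min
Wed: 08:46–19:58 = 11 h 12 min; less 75 min break → 9 h 57 min
Thu: 09:39–19:18 = 9 h 39 min; less 75 min break → 8 h 24 min
Fri: 06:51–12:31 = 5 h 40 min
Sat: 06:55–16:30 = 9 h 35 min; less 60 min break → 8 h 35 min
Sun: 07:34–18:23 = 10 h 49 min
Total: 8 h 42 min + 10 h 8 min + 9 h 57 min + 8 h 24 min + 5 h 40 min + 8 h 35 min + 10 h 49 min = 62 h 15 min.

62.25 hours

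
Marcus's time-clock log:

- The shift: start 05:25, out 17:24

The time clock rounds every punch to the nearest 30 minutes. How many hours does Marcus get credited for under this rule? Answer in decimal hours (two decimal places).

The shift: in 05:25→05:30, out 17:24→17:30; 12 h 0 min

12.00 hours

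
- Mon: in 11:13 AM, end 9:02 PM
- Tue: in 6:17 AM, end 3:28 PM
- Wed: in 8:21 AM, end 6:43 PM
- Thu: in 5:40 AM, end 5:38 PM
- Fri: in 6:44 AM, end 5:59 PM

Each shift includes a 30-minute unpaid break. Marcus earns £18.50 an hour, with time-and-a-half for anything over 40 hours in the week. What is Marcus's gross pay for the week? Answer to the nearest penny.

£1019.81

Mon: 11:13 AM–9:02 PM = 9 h 49 min; less 30 min break → 9 h 19 min
Tue: 6:17 AM–3:28 PM = 9 h 11 min; less 30 min break → 8 h 41 min
Wed: 8:21 AM–6:43 PM = 10 h 22 min; less 30 min break → 9 h 52 min
Thu: 5:40 AM–5:38 PM = 11 h 58 min; less 30 min break → 11 h 28 min
Fri: 6:44 AM–5:59 PM = 11 h 15 min; less 30 min break → 10 h 45 min
Total worked: 50 h 5 min = 3005 min.
Regular 40 h 0 min = 2400 min at £18.50/h; overtime 10 h 5 min = 605 min at £27.75/h.
Pay = (2400 × £18.50 + 605 × £27.75) ÷ 60 = £1019.81.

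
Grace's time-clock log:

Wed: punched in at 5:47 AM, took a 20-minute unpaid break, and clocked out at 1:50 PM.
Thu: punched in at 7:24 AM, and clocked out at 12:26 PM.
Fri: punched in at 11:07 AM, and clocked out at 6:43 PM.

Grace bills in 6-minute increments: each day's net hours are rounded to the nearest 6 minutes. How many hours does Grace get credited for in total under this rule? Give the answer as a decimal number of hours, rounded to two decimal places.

Wed: 5:47 AM–1:50 PM = 8 h 3 min − 20 min = 7 h 43 min → rounds to 7 h 42 min
Thu: 7:24 AM–12:26 PM = 5 h 2 min → rounds to 5 h 0 min
Fri: 11:07 AM–6:43 PM = 7 h 36 min → rounds to 7 h 36 min
Total credited: 20 h 18 min.

20.30 hours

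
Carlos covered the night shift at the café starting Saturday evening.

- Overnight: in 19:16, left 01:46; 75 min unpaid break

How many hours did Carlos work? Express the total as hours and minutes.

Overnight: 19:16 → midnight = 4 h 44 min; midnight → 01:46 = 1 h 46 min; span 6 h 30 min; less 75 min break → 5 h 15 min

5 h 15 min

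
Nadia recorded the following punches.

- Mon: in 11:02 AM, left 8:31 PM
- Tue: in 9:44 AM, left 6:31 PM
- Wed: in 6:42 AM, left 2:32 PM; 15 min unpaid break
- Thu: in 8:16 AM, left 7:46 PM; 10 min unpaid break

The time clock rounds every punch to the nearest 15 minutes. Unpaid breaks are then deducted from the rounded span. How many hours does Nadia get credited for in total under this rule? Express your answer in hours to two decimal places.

37.08 hours

Mon: in 11:02 AM→11:00 AM, out 8:31 PM→8:30 PM; 9 h 30 min
Tue: in 9:44 AM→9:45 AM, out 6:31 PM→6:30 PM; 8 h 45 min
Wed: in 6:42 AM→6:45 AM, out 2:32 PM→2:30 PM; 7 h 45 min − 15 min = 7 h 30 min
Thu: in 8:16 AM→8:15 AM, out 7:46 PM→7:45 PM; 11 h 30 min − 10 min = 11 h 20 min
Total credited: 37 h 5 min.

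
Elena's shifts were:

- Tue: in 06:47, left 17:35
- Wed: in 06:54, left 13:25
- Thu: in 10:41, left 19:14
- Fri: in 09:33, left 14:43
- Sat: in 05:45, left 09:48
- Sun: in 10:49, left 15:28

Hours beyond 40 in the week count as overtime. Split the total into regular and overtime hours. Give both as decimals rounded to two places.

Regular 39.73 hours, overtime 0.00 hours

Tue: 06:47–17:35 = 10 h 48 min
Wed: 06:54–13:25 = 6 h 31 min
Thu: 10:41–19:14 = 8 h 33 min
Fri: 09:33–14:43 = 5 h 10 min
Sat: 05:45–09:48 = 4 h 3 min
Sun: 10:49–15:28 = 4 h 39 min
Total worked: 39 h 44 min = 39.73 h.
Threshold 40 h → overtime 0 h 0 min, regular 39 h 44 min.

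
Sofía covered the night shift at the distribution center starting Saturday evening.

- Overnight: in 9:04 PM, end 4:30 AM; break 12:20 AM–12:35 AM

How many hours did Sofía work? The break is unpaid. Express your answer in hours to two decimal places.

Overnight: 9:04 PM → midnight = 2 h 56 min; midnight → 4:30 AM = 4 h 30 min; span 7 h 26 min; less 15 min break → 7 h 11 min

7.18 hours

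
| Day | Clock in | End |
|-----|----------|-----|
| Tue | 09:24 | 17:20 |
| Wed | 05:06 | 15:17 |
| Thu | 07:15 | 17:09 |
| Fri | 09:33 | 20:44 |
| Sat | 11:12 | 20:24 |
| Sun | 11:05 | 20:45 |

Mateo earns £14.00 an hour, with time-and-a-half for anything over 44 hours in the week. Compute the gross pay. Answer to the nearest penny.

£911.40

Tue: 09:24–17:20 = 7 h 56 min
Wed: 05:06–15:17 = 10 h 11 min
Thu: 07:15–17:09 = 9 h 54 min
Fri: 09:33–20:44 = 11 h 11 min
Sat: 11:12–20:24 = 9 h 12 min
Sun: 11:05–20:45 = 9 h 40 min
Total worked: 58 h 4 min = 3484 min.
Regular 44 h 0 min = 2640 min at £14.00/h; overtime 14 h 4 min = 844 min at £21.00/h.
Pay = (2640 × £14.00 + 844 × £21.00) ÷ 60 = £911.40.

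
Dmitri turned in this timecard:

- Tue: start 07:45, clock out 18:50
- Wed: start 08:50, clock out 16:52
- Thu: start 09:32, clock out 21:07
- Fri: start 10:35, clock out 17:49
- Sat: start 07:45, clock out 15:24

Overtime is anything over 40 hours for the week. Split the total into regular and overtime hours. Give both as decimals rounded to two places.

Tue: 07:45–18:50 = 11 h 5 min
Wed: 08:50–16:52 = 8 h 2 min
Thu: 09:32–21:07 = 11 h 35 min
Fri: 10:35–17:49 = 7 h 14 min
Sat: 07:45–15:24 = 7 h 39 min
Total worked: 45 h 35 min = 45.58 h.
Threshold 40 h → overtime 5 h 35 min, regular 40 h 0 min.

Regular 40.00 hours, overtime 5.58 hours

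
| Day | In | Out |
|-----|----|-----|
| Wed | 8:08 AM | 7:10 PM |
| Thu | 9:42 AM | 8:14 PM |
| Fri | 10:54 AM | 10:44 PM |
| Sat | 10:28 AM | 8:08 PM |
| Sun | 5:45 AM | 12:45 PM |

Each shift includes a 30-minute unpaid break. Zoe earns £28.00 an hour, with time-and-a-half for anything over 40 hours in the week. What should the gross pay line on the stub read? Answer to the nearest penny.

Wed: 8:08 AM–7:10 PM = 11 h 2 min; less 30 min break → 10 h 32 min
Thu: 9:42 AM–8:14 PM = 10 h 32 min; less 30 min break → 10 h 2 min
Fri: 10:54 AM–10:44 PM = 11 h 50 min; less 30 min break → 11 h 20 min
Sat: 10:28 AM–8:08 PM = 9 h 40 min; less 30 min break → 9 h 10 min
Sun: 5:45 AM–12:45 PM = 7 h 0 min; less 30 min break → 6 h 30 min
Total worked: 47 h 34 min = 2854 min.
Regular 40 h 0 min = 2400 min at £28.00/h; overtime 7 h 34 min = 454 min at £42.00/h.
Pay = (2400 × £28.00 + 454 × £42.00) ÷ 60 = £1437.80.

£1437.80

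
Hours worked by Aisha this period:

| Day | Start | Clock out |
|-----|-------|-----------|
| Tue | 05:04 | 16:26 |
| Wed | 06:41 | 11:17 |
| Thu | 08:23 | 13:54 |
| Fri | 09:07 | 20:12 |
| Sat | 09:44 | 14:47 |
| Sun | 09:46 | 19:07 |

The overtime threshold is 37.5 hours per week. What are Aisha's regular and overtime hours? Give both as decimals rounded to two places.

Tue: 05:04–16:26 = 11 h 22 min
Wed: 06:41–11:17 = 4 h 36 min
Thu: 08:23–13:54 = 5 h 31 min
Fri: 09:07–20:12 = 11 h 5 min
Sat: 09:44–14:47 = 5 h 3 min
Sun: 09:46–19:07 = 9 h 21 min
Total worked: 46 h 58 min = 46.97 h.
Threshold 37.5 h → overtime 9 h 28 min, regular 37 h 30 min.

Regular 37.50 hours, overtime 9.47 hours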